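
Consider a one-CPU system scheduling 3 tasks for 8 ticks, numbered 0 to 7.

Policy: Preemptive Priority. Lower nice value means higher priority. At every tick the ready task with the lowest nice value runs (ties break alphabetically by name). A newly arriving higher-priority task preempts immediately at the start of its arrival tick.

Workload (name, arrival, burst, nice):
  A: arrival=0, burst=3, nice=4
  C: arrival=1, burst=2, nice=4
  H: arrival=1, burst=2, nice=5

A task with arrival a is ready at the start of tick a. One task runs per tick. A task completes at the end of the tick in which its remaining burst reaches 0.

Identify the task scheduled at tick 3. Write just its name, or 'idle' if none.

running at tick 3 = C

t=0: ready={A} → run A
t=1: ready={A,C,H} → run A
t=2: ready={A,C,H} → run A
t=3: ready={C,H} → run C
t=4: ready={C,H} → run C
t=5: ready={H} → run H
t=6: ready={H} → run H
t=7: (idle)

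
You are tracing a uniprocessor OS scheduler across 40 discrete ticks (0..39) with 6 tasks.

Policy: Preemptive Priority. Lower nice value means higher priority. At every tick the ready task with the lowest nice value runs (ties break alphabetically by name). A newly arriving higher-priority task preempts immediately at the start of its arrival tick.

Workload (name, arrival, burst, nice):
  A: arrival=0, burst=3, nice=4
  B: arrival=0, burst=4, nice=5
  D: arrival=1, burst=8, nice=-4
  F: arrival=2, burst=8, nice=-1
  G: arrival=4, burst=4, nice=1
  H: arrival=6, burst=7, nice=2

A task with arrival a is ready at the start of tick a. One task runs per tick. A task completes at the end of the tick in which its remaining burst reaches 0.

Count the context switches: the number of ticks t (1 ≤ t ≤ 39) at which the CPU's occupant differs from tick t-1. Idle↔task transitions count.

context switches = 7

t=0: ready={A,B} → run A
t=1: ready={A,B,D} → run D
t=2: ready={A,B,D,F} → run D
t=3: ready={A,B,D,F} → run D
t=4: ready={A,B,D,F,G} → run D
t=5: ready={A,B,D,F,G} → run D
t=6: ready={A,B,D,F,G,H} → run D
t=7: ready={A,B,D,F,G,H} → run D
t=8: ready={A,B,D,F,G,H} → run D
t=9: ready={A,B,F,G,H} → run F
t=10: ready={A,B,F,G,H} → run F
t=11: ready={A,B,F,G,H} → run F
t=12: ready={A,B,F,G,H} → run F
t=13: ready={A,B,F,G,H} → run F
t=14: ready={A,B,F,G,H} → run F
t=15: ready={A,B,F,G,H} → run F
t=16: ready={A,B,F,G,H} → run F
t=17: ready={A,B,G,H} → run G
t=18: ready={A,B,G,H} → run G
t=19: ready={A,B,G,H} → run G
t=20: ready={A,B,G,H} → run G
t=21: ready={A,B,H} → run H
t=22: ready={A,B,H} → run H
t=23: ready={A,B,H} → run H
t=24: ready={A,B,H} → run H
t=25: ready={A,B,H} → run H
t=26: ready={A,B,H} → run H
t=27: ready={A,B,H} → run H
t=28: ready={A,B} → run A
t=29: ready={A,B} → run A
t=30: ready={B} → run B
t=31: ready={B} → run B
t=32: ready={B} → run B
t=33: ready={B} → run B
t=34: (idle)
t=35: (idle)
t=36: (idle)
t=37: (idle)
t=38: (idle)
t=39: (idle)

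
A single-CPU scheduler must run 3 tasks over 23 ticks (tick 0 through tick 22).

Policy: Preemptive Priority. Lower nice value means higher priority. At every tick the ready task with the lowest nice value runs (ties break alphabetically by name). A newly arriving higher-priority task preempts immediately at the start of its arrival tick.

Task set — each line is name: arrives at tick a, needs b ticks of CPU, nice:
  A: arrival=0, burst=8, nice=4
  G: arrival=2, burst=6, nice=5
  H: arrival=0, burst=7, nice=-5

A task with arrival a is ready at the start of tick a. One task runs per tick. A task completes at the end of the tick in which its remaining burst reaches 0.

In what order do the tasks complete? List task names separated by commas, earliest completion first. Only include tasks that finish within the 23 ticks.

t=0: ready={A,H} → run H
t=1: ready={A,H} → run H
t=2: ready={A,G,H} → run H
t=3: ready={A,G,H} → run H
t=4: ready={A,G,H} → run H
t=5: ready={A,G,H} → run H
t=6: ready={A,G,H} → run H
t=7: ready={A,G} → run A
t=8: ready={A,G} → run A
t=9: ready={A,G} → run A
t=10: ready={A,G} → run A
t=11: ready={A,G} → run A
t=12: ready={A,G} → run A
t=13: ready={A,G} → run A
t=14: ready={A,G} → run A
t=15: ready={G} → run G
t=16: ready={G} → run G
t=17: ready={G} → run G
t=18: ready={G} → run G
t=19: ready={G} → run G
t=20: ready={G} → run G
t=21: (idle)
t=22: (idle)

completion order = H, A, G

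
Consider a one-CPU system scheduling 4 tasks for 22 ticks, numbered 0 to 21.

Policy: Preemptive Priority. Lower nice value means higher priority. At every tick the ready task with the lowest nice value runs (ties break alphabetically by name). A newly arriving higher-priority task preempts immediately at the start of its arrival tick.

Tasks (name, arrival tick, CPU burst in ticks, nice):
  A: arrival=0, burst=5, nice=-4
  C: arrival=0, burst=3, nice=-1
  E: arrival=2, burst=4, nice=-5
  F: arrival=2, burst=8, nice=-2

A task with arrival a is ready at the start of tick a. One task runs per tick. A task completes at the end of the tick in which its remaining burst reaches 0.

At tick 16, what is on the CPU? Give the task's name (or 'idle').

t=0: ready={A,C} → run A
t=1: ready={A,C} → run A
t=2: ready={A,C,E,F} → run E
t=3: ready={A,C,E,F} → run E
t=4: ready={A,C,E,F} → run E
t=5: ready={A,C,E,F} → run E
t=6: ready={A,C,F} → run A
t=7: ready={A,C,F} → run A
t=8: ready={A,C,F} → run A
t=9: ready={C,F} → run F
t=10: ready={C,F} → run F
t=11: ready={C,F} → run F
t=12: ready={C,F} → run F
t=13: ready={C,F} → run F
t=14: ready={C,F} → run F
t=15: ready={C,F} → run F
t=16: ready={C,F} → run F
t=17: ready={C} → run C
t=18: ready={C} → run C
t=19: ready={C} → run C
t=20: (idle)
t=21: (idle)

running at tick 16 = F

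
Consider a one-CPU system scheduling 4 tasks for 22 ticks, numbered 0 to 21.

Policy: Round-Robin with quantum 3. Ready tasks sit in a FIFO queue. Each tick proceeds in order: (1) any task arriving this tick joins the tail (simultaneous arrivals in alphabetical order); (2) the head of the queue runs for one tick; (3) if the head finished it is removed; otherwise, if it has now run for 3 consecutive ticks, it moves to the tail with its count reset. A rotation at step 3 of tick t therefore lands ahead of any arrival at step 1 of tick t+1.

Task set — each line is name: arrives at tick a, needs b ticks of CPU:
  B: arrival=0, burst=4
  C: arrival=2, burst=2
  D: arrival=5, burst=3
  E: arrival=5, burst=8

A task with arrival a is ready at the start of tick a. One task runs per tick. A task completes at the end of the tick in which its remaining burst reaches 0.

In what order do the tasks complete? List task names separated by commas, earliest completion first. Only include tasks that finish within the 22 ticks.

t=0: queue=[B] q_used=0 → run B
t=1: queue=[B] q_used=1 → run B
t=2: queue=[B,C] q_used=2 → run B
t=3: queue=[C,B] q_used=0 → run C
t=4: queue=[C,B] q_used=1 → run C
t=5: queue=[B,D,E] q_used=0 → run B
t=6: queue=[D,E] q_used=0 → run D
t=7: queue=[D,E] q_used=1 → run D
t=8: queue=[D,E] q_used=2 → run D
t=9: queue=[E] q_used=0 → run E
t=10: queue=[E] q_used=1 → run E
t=11: queue=[E] q_used=2 → run E
t=12: queue=[E] q_used=0 → run E
t=13: queue=[E] q_used=1 → run E
t=14: queue=[E] q_used=2 → run E
t=15: queue=[E] q_used=0 → run E
t=16: queue=[E] q_used=1 → run E
t=17: (idle)
t=18: (idle)
t=19: (idle)
t=20: (idle)
t=21: (idle)

completion order = C, B, D, E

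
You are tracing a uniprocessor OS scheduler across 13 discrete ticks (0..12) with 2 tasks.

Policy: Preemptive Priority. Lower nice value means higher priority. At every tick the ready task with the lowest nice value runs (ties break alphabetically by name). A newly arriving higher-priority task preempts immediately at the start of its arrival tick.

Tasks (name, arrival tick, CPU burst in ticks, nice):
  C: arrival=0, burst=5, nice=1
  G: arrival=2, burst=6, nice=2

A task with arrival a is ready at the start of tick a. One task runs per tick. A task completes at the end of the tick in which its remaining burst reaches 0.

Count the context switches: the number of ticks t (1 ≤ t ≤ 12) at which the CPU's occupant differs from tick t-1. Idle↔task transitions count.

t=0: ready={C} → run C
t=1: ready={C} → run C
t=2: ready={C,G} → run C
t=3: ready={C,G} → run C
t=4: ready={C,G} → run C
t=5: ready={G} → run G
t=6: ready={G} → run G
t=7: ready={G} → run G
t=8: ready={G} → run G
t=9: ready={G} → run G
t=10: ready={G} → run G
t=11: (idle)
t=12: (idle)

context switches = 2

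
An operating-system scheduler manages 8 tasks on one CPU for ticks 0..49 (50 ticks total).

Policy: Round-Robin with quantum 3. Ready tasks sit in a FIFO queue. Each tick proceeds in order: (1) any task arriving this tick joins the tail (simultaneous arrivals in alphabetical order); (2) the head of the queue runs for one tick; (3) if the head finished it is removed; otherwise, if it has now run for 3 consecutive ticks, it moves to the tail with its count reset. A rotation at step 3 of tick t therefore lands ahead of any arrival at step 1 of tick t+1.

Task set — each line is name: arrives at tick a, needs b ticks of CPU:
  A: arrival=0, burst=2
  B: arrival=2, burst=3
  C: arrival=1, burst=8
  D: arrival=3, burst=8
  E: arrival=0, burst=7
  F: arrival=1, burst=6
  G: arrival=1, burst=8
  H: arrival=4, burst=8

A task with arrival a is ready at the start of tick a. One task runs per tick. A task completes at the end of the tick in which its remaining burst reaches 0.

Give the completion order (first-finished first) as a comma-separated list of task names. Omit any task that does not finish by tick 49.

completion order = A, B, F, E, C, G, D, H

t=0: queue=[A,E] q_used=0 → run A
t=1: queue=[A,E,C,F,G] q_used=1 → run A
t=2: queue=[E,C,F,G,B] q_used=0 → run E
t=3: queue=[E,C,F,G,B,D] q_used=1 → run E
t=4: queue=[E,C,F,G,B,D,H] q_used=2 → run E
t=5: queue=[C,F,G,B,D,H,E] q_used=0 → run C
t=6: queue=[C,F,G,B,D,H,E] q_used=1 → run C
t=7: queue=[C,F,G,B,D,H,E] q_used=2 → run C
t=8: queue=[F,G,B,D,H,E,C] q_used=0 → run F
t=9: queue=[F,G,B,D,H,E,C] q_used=1 → run F
t=10: queue=[F,G,B,D,H,E,C] q_used=2 → run F
t=11: queue=[G,B,D,H,E,C,F] q_used=0 → run G
t=12: queue=[G,B,D,H,E,C,F] q_used=1 → run G
t=13: queue=[G,B,D,H,E,C,F] q_used=2 → run G
t=14: queue=[B,D,H,E,C,F,G] q_used=0 → run B
t=15: queue=[B,D,H,E,C,F,G] q_used=1 → run B
t=16: queue=[B,D,H,E,C,F,G] q_used=2 → run B
t=17: queue=[D,H,E,C,F,G] q_used=0 → run D
t=18: queue=[D,H,E,C,F,G] q_used=1 → run D
t=19: queue=[D,H,E,C,F,G] q_used=2 → run D
t=20: queue=[H,E,C,F,G,D] q_used=0 → run H
t=21: queue=[H,E,C,F,G,D] q_used=1 → run H
t=22: queue=[H,E,C,F,G,D] q_used=2 → run H
t=23: queue=[E,C,F,G,D,H] q_used=0 → run E
t=24: queue=[E,C,F,G,D,H] q_used=1 → run E
t=25: queue=[E,C,F,G,D,H] q_used=2 → run E
t=26: queue=[C,F,G,D,H,E] q_used=0 → run C
t=27: queue=[C,F,G,D,H,E] q_used=1 → run C
t=28: queue=[C,F,G,D,H,E] q_used=2 → run C
t=29: queue=[F,G,D,H,E,C] q_used=0 → run F
t=30: queue=[F,G,D,H,E,C] q_used=1 → run F
t=31: queue=[F,G,D,H,E,C] q_used=2 → run F
t=32: queue=[G,D,H,E,C] q_used=0 → run G
t=33: queue=[G,D,H,E,C] q_used=1 → run G
t=34: queue=[G,D,H,E,C] q_used=2 → run G
t=35: queue=[D,H,E,C,G] q_used=0 → run D
t=36: queue=[D,H,E,C,G] q_used=1 → run D
t=37: queue=[D,H,E,C,G] q_used=2 → run D
t=38: queue=[H,E,C,G,D] q_used=0 → run H
t=39: queue=[H,E,C,G,D] q_used=1 → run H
t=40: queue=[H,E,C,G,D] q_used=2 → run H
t=41: queue=[E,C,G,D,H] q_used=0 → run E
t=42: queue=[C,G,D,H] q_used=0 → run C
t=43: queue=[C,G,D,H] q_used=1 → run C
t=44: queue=[G,D,H] q_used=0 → run G
t=45: queue=[G,D,H] q_used=1 → run G
t=46: queue=[D,H] q_used=0 → run D
t=47: queue=[D,H] q_used=1 → run D
t=48: queue=[H] q_used=0 → run H
t=49: queue=[H] q_used=1 → run H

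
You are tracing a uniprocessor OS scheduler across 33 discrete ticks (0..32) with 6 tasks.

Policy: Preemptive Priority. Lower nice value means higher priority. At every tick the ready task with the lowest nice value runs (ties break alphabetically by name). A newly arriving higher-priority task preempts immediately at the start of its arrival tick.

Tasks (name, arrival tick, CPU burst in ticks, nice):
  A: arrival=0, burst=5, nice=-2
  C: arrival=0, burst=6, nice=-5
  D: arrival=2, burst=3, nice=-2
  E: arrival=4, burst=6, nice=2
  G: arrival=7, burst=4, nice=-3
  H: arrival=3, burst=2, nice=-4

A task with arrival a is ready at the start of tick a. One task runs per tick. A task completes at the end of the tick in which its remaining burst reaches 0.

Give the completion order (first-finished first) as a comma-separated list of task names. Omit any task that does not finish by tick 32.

t=0: ready={A,C} → run C
t=1: ready={A,C} → run C
t=2: ready={A,C,D} → run C
t=3: ready={A,C,D,H} → run C
t=4: ready={A,C,D,E,H} → run C
t=5: ready={A,C,D,E,H} → run C
t=6: ready={A,D,E,H} → run H
t=7: ready={A,D,E,G,H} → run H
t=8: ready={A,D,E,G} → run G
t=9: ready={A,D,E,G} → run G
t=10: ready={A,D,E,G} → run G
t=11: ready={A,D,E,G} → run G
t=12: ready={A,D,E} → run A
t=13: ready={A,D,E} → run A
t=14: ready={A,D,E} → run A
t=15: ready={A,D,E} → run A
t=16: ready={A,D,E} → run A
t=17: ready={D,E} → run D
t=18: ready={D,E} → run D
t=19: ready={D,E} → run D
t=20: ready={E} → run E
t=21: ready={E} → run E
t=22: ready={E} → run E
t=23: ready={E} → run E
t=24: ready={E} → run E
t=25: ready={E} → run E
t=26: (idle)
t=27: (idle)
t=28: (idle)
t=29: (idle)
t=30: (idle)
t=31: (idle)
t=32: (idle)

completion order = C, H, G, A, D, E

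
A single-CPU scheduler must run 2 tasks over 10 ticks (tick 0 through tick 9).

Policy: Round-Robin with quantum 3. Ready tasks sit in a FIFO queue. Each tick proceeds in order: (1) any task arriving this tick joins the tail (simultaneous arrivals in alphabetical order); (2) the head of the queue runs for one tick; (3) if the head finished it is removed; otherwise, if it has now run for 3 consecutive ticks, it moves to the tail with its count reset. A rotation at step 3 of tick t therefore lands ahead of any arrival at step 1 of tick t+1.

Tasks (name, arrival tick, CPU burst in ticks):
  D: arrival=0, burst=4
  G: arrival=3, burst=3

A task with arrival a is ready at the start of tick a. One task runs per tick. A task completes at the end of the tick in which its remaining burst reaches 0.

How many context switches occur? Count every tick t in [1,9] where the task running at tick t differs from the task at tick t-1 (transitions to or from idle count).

context switches = 2

t=0: queue=[D] q_used=0 → run D
t=1: queue=[D] q_used=1 → run D
t=2: queue=[D] q_used=2 → run D
t=3: queue=[D,G] q_used=0 → run D
t=4: queue=[G] q_used=0 → run G
t=5: queue=[G] q_used=1 → run G
t=6: queue=[G] q_used=2 → run G
t=7: (idle)
t=8: (idle)
t=9: (idle)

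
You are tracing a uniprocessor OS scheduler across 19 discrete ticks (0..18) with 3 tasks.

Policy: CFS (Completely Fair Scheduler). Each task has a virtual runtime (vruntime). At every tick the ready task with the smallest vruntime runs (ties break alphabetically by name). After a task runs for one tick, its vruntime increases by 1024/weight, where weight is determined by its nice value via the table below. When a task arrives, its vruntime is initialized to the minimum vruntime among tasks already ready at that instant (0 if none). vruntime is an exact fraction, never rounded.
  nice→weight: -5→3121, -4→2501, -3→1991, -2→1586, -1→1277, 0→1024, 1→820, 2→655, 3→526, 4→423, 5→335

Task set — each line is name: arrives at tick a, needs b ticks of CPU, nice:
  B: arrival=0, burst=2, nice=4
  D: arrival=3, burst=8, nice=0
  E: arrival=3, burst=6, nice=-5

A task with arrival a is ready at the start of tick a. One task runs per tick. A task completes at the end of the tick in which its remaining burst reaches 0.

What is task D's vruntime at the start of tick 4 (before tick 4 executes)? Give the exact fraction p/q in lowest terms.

t=0: vr[B=0] → run B
t=1: vr[B=1024/423] → run B
t=2: (idle)
t=3: vr[D=0 E=0] → run D
t=4: vr[D=1 E=0] → run E
t=5: vr[D=1 E=1024/3121] → run E
t=6: vr[D=1 E=2048/3121] → run E
t=7: vr[D=1 E=3072/3121] → run E
t=8: vr[D=1 E=4096/3121] → run D
t=9: vr[D=2 E=4096/3121] → run E
t=10: vr[D=2 E=5120/3121] → run E
t=11: vr[D=2] → run D
t=12: vr[D=3] → run D
t=13: vr[D=4] → run D
t=14: vr[D=5] → run D
t=15: vr[D=6] → run D
t=16: vr[D=7] → run D
t=17: (idle)
t=18: (idle)

vruntime(D, start of tick 4) = 1/1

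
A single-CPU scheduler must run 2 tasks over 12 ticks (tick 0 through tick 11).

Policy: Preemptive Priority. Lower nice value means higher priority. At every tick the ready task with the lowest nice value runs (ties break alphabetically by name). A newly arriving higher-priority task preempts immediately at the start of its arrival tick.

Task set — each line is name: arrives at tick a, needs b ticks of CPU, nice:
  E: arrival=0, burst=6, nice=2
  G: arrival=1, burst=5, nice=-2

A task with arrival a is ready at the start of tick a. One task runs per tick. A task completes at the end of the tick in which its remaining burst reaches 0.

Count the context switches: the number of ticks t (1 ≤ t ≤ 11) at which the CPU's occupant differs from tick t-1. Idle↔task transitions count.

context switches = 3

t=0: ready={E} → run E
t=1: ready={E,G} → run G
t=2: ready={E,G} → run G
t=3: ready={E,G} → run G
t=4: ready={E,G} → run G
t=5: ready={E,G} → run G
t=6: ready={E} → run E
t=7: ready={E} → run E
t=8: ready={E} → run E
t=9: ready={E} → run E
t=10: ready={E} → run E
t=11: (idle)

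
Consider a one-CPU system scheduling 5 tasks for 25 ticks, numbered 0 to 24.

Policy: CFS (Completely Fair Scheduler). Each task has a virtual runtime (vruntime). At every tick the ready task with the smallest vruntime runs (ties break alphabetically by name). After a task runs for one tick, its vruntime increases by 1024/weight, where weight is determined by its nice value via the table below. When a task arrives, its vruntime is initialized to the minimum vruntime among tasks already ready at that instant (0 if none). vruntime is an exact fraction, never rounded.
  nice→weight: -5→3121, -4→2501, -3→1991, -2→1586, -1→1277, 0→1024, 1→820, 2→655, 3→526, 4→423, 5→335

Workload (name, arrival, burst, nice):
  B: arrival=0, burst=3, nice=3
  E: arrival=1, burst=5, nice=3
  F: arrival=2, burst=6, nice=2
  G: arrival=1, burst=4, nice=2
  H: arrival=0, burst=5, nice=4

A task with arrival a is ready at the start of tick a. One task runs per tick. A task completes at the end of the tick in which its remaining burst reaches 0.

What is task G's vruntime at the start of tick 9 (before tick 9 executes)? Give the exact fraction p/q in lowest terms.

vruntime(G, start of tick 9) = 2048/655

t=0: vr[B=0 H=0] → run B
t=1: vr[B=512/263 E=0 G=0 H=0] → run E
t=2: vr[B=512/263 E=512/263 F=0 G=0 H=0] → run F
t=3: vr[B=512/263 E=512/263 F=1024/655 G=0 H=0] → run G
t=4: vr[B=512/263 E=512/263 F=1024/655 G=1024/655 H=0] → run H
t=5: vr[B=512/263 E=512/263 F=1024/655 G=1024/655 H=1024/423] → run F
t=6: vr[B=512/263 E=512/263 F=2048/655 G=1024/655 H=1024/423] → run G
t=7: vr[B=512/263 E=512/263 F=2048/655 G=2048/655 H=1024/423] → run B
t=8: vr[B=1024/263 E=512/263 F=2048/655 G=2048/655 H=1024/423] → run E
t=9: vr[B=1024/263 E=1024/263 F=2048/655 G=2048/655 H=1024/423] → run H
t=10: vr[B=1024/263 E=1024/263 F=2048/655 G=2048/655 H=2048/423] → run F
t=11: vr[B=1024/263 E=1024/263 F=3072/655 G=2048/655 H=2048/423] → run G
t=12: vr[B=1024/263 E=1024/263 F=3072/655 G=3072/655 H=2048/423] → run B
t=13: vr[E=1024/263 F=3072/655 G=3072/655 H=2048/423] → run E
t=14: vr[E=1536/263 F=3072/655 G=3072/655 H=2048/423] → run F
t=15: vr[E=1536/263 F=4096/655 G=3072/655 H=2048/423] → run G
t=16: vr[E=1536/263 F=4096/655 H=2048/423] → run H
t=17: vr[E=1536/263 F=4096/655 H=1024/141] → run E
t=18: vr[E=2048/263 F=4096/655 H=1024/141] → run F
t=19: vr[E=2048/263 F=1024/131 H=1024/141] → run H
t=20: vr[E=2048/263 F=1024/131 H=4096/423] → run E
t=21: vr[F=1024/131 H=4096/423] → run F
t=22: vr[H=4096/423] → run H
t=23: (idle)
t=24: (idle)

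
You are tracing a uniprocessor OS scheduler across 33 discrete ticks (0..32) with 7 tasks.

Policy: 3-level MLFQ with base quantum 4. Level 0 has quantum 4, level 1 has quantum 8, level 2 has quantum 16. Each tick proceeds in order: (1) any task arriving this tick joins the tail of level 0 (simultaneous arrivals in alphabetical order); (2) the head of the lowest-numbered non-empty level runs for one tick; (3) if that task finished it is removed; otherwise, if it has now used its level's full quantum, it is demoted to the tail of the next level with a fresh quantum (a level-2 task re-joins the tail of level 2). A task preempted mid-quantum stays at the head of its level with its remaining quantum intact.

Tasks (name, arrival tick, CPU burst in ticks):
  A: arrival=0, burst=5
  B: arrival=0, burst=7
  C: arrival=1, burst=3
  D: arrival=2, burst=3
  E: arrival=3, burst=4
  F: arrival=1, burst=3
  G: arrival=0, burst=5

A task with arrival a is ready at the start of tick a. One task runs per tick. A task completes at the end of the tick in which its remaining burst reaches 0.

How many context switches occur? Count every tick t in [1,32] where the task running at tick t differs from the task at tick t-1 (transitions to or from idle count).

t=0: L0/L1/L2 = ABG/-/- → run A
t=1: L0/L1/L2 = ABGCF/-/- → run A
t=2: L0/L1/L2 = ABGCFD/-/- → run A
t=3: L0/L1/L2 = ABGCFDE/-/- → run A
t=4: L0/L1/L2 = BGCFDE/A/- → run B
t=5: L0/L1/L2 = BGCFDE/A/- → run B
t=6: L0/L1/L2 = BGCFDE/A/- → run B
t=7: L0/L1/L2 = BGCFDE/A/- → run B
t=8: L0/L1/L2 = GCFDE/AB/- → run G
t=9: L0/L1/L2 = GCFDE/AB/- → run G
t=10: L0/L1/L2 = GCFDE/AB/- → run G
t=11: L0/L1/L2 = GCFDE/AB/- → run G
t=12: L0/L1/L2 = CFDE/ABG/- → run C
t=13: L0/L1/L2 = CFDE/ABG/- → run C
t=14: L0/L1/L2 = CFDE/ABG/- → run C
t=15: L0/L1/L2 = FDE/ABG/- → run F
t=16: L0/L1/L2 = FDE/ABG/- → run F
t=17: L0/L1/L2 = FDE/ABG/- → run F
t=18: L0/L1/L2 = DE/ABG/- → run D
t=19: L0/L1/L2 = DE/ABG/- → run D
t=20: L0/L1/L2 = DE/ABG/- → run D
t=21: L0/L1/L2 = E/ABG/- → run E
t=22: L0/L1/L2 = E/ABG/- → run E
t=23: L0/L1/L2 = E/ABG/- → run E
t=24: L0/L1/L2 = E/ABG/- → run E
t=25: L0/L1/L2 = -/ABG/- → run A
t=26: L0/L1/L2 = -/BG/- → run B
t=27: L0/L1/L2 = -/BG/- → run B
t=28: L0/L1/L2 = -/BG/- → run B
t=29: L0/L1/L2 = -/G/- → run G
t=30: (idle)
t=31: (idle)
t=32: (idle)

context switches = 10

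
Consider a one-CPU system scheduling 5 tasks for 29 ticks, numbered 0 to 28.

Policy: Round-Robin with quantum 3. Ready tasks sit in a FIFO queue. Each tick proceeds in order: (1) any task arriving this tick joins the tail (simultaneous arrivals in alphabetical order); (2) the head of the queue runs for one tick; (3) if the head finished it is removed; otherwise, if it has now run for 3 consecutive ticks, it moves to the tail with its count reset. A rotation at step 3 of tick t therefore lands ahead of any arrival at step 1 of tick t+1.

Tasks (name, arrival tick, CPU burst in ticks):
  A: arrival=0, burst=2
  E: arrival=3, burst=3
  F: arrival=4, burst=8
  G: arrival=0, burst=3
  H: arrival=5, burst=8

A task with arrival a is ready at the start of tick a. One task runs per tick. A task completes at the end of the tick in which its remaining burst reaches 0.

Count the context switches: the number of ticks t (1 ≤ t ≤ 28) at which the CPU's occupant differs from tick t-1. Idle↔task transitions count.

context switches = 9

t=0: queue=[A,G] q_used=0 → run A
t=1: queue=[A,G] q_used=1 → run A
t=2: queue=[G] q_used=0 → run G
t=3: queue=[G,E] q_used=1 → run G
t=4: queue=[G,E,F] q_used=2 → run G
t=5: queue=[E,F,H] q_used=0 → run E
t=6: queue=[E,F,H] q_used=1 → run E
t=7: queue=[E,F,H] q_used=2 → run E
t=8: queue=[F,H] q_used=0 → run F
t=9: queue=[F,H] q_used=1 → run F
t=10: queue=[F,H] q_used=2 → run F
t=11: queue=[H,F] q_used=0 → run H
t=12: queue=[H,F] q_used=1 → run H
t=13: queue=[H,F] q_used=2 → run H
t=14: queue=[F,H] q_used=0 → run F
t=15: queue=[F,H] q_used=1 → run F
t=16: queue=[F,H] q_used=2 → run F
t=17: queue=[H,F] q_used=0 → run H
t=18: queue=[H,F] q_used=1 → run H
t=19: queue=[H,F] q_used=2 → run H
t=20: queue=[F,H] q_used=0 → run F
t=21: queue=[F,H] q_used=1 → run F
t=22: queue=[H] q_used=0 → run H
t=23: queue=[H] q_used=1 → run H
t=24: (idle)
t=25: (idle)
t=26: (idle)
t=27: (idle)
t=28: (idle)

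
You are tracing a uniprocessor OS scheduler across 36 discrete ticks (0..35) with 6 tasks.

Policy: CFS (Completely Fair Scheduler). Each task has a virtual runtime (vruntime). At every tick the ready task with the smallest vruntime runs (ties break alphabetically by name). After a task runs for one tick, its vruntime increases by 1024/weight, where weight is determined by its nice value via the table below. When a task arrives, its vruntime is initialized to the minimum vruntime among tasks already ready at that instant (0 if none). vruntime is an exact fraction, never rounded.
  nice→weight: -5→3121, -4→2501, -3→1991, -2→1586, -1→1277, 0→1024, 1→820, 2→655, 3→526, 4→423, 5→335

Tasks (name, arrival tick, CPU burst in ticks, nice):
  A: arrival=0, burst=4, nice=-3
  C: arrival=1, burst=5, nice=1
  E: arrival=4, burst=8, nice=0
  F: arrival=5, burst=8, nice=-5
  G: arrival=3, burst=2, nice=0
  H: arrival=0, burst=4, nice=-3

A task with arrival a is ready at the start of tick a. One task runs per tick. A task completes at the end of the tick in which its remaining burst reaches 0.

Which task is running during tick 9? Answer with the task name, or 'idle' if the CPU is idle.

running at tick 9 = A

t=0: vr[A=0 H=0] → run A
t=1: vr[A=1024/1991 C=0 H=0] → run C
t=2: vr[A=1024/1991 C=256/205 H=0] → run H
t=3: vr[A=1024/1991 C=256/205 G=1024/1991 H=1024/1991] → run A
t=4: vr[A=2048/1991 C=256/205 E=1024/1991 G=1024/1991 H=1024/1991] → run E
t=5: vr[A=2048/1991 C=256/205 E=3015/1991 F=1024/1991 G=1024/1991 H=1024/1991] → run F
t=6: vr[A=2048/1991 C=256/205 E=3015/1991 F=5234688/6213911 G=1024/1991 H=1024/1991] → run G
t=7: vr[A=2048/1991 C=256/205 E=3015/1991 F=5234688/6213911 G=3015/1991 H=1024/1991] → run H
t=8: vr[A=2048/1991 C=256/205 E=3015/1991 F=5234688/6213911 G=3015/1991 H=2048/1991] → run F
t=9: vr[A=2048/1991 C=256/205 E=3015/1991 F=7273472/6213911 G=3015/1991 H=2048/1991] → run A
t=10: vr[A=3072/1991 C=256/205 E=3015/1991 F=7273472/6213911 G=3015/1991 H=2048/1991] → run H
t=11: vr[A=3072/1991 C=256/205 E=3015/1991 F=7273472/6213911 G=3015/1991 H=3072/1991] → run F
t=12: vr[A=3072/1991 C=256/205 E=3015/1991 F=9312256/6213911 G=3015/1991 H=3072/1991] → run C
t=13: vr[A=3072/1991 C=512/205 E=3015/1991 F=9312256/6213911 G=3015/1991 H=3072/1991] → run F
t=14: vr[A=3072/1991 C=512/205 E=3015/1991 F=11351040/6213911 G=3015/1991 H=3072/1991] → run E
t=15: vr[A=3072/1991 C=512/205 E=5006/1991 F=11351040/6213911 G=3015/1991 H=3072/1991] → run G
t=16: vr[A=3072/1991 C=512/205 E=5006/1991 F=11351040/6213911 H=3072/1991] → run A
t=17: vr[C=512/205 E=5006/1991 F=11351040/6213911 H=3072/1991] → run H
t=18: vr[C=512/205 E=5006/1991 F=11351040/6213911] → run F
t=19: vr[C=512/205 E=5006/1991 F=13389824/6213911] → run F
t=20: vr[C=512/205 E=5006/1991 F=15428608/6213911] → run F
t=21: vr[C=512/205 E=5006/1991 F=17467392/6213911] → run C
t=22: vr[C=768/205 E=5006/1991 F=17467392/6213911] → run E
t=23: vr[C=768/205 E=6997/1991 F=17467392/6213911] → run F
t=24: vr[C=768/205 E=6997/1991] → run E
t=25: vr[C=768/205 E=8988/1991] → run C
t=26: vr[C=1024/205 E=8988/1991] → run E
t=27: vr[C=1024/205 E=10979/1991] → run C
t=28: vr[E=10979/1991] → run E
t=29: vr[E=12970/1991] → run E
t=30: vr[E=14961/1991] → run E
t=31: (idle)
t=32: (idle)
t=33: (idle)
t=34: (idle)
t=35: (idle)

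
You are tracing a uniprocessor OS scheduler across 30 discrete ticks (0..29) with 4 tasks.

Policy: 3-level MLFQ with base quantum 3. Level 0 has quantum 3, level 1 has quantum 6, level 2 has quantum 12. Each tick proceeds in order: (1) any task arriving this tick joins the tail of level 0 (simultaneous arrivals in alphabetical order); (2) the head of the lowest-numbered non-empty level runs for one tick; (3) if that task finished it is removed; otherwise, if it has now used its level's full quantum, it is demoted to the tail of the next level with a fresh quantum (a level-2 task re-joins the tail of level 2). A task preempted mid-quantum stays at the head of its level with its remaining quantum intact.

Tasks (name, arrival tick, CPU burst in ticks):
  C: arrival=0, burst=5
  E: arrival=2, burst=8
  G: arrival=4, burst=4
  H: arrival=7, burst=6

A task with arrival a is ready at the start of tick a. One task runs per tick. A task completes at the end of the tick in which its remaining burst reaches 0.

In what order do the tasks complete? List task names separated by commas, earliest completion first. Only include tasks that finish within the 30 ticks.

completion order = C, E, G, H

t=0: L0/L1/L2 = C/-/- → run C
t=1: L0/L1/L2 = C/-/- → run C
t=2: L0/L1/L2 = CE/-/- → run C
t=3: L0/L1/L2 = E/C/- → run E
t=4: L0/L1/L2 = EG/C/- → run E
t=5: L0/L1/L2 = EG/C/- → run E
t=6: L0/L1/L2 = G/CE/- → run G
t=7: L0/L1/L2 = GH/CE/- → run G
t=8: L0/L1/L2 = GH/CE/- → run G
t=9: L0/L1/L2 = H/CEG/- → run H
t=10: L0/L1/L2 = H/CEG/- → run H
t=11: L0/L1/L2 = H/CEG/- → run H
t=12: L0/L1/L2 = -/CEGH/- → run C
t=13: L0/L1/L2 = -/CEGH/- → run C
t=14: L0/L1/L2 = -/EGH/- → run E
t=15: L0/L1/L2 = -/EGH/- → run E
t=16: L0/L1/L2 = -/EGH/- → run E
t=17: L0/L1/L2 = -/EGH/- → run E
t=18: L0/L1/L2 = -/EGH/- → run E
t=19: L0/L1/L2 = -/GH/- → run G
t=20: L0/L1/L2 = -/H/- → run H
t=21: L0/L1/L2 = -/H/- → run H
t=22: L0/L1/L2 = -/H/- → run H
t=23: (idle)
t=24: (idle)
t=25: (idle)
t=26: (idle)
t=27: (idle)
t=28: (idle)
t=29: (idle)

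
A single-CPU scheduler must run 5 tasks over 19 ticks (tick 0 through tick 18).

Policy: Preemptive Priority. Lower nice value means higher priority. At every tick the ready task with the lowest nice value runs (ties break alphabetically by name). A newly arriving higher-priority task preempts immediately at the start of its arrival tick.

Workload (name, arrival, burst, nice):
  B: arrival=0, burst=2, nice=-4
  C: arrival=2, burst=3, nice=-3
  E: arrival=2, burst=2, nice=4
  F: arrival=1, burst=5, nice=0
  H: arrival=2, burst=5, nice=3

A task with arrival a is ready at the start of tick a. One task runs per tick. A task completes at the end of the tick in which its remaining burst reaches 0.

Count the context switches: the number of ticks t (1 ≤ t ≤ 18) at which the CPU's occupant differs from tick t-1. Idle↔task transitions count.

t=0: ready={B} → run B
t=1: ready={B,F} → run B
t=2: ready={C,E,F,H} → run C
t=3: ready={C,E,F,H} → run C
t=4: ready={C,E,F,H} → run C
t=5: ready={E,F,H} → run F
t=6: ready={E,F,H} → run F
t=7: ready={E,F,H} → run F
t=8: ready={E,F,H} → run F
t=9: ready={E,F,H} → run F
t=10: ready={E,H} → run H
t=11: ready={E,H} → run H
t=12: ready={E,H} → run H
t=13: ready={E,H} → run H
t=14: ready={E,H} → run H
t=15: ready={E} → run E
t=16: ready={E} → run E
t=17: (idle)
t=18: (idle)

context switches = 5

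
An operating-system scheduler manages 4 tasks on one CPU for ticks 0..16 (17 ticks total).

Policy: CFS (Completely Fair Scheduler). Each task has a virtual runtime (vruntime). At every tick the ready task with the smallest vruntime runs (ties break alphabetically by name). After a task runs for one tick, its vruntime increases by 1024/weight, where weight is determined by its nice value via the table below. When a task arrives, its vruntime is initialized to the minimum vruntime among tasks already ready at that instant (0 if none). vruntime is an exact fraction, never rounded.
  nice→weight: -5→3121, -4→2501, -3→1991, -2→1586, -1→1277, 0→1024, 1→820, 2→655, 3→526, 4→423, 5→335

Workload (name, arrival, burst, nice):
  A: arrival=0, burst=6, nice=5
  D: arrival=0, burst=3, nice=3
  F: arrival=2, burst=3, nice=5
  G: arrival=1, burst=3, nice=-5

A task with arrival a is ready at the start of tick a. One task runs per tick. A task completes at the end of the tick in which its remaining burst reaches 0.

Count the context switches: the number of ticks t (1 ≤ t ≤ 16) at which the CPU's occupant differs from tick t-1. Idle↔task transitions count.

context switches = 11

t=0: vr[A=0 D=0] → run A
t=1: vr[A=1024/335 D=0 G=0] → run D
t=2: vr[A=1024/335 D=512/263 F=0 G=0] → run F
t=3: vr[A=1024/335 D=512/263 F=1024/335 G=0] → run G
t=4: vr[A=1024/335 D=512/263 F=1024/335 G=1024/3121] → run G
t=5: vr[A=1024/335 D=512/263 F=1024/335 G=2048/3121] → run G
t=6: vr[A=1024/335 D=512/263 F=1024/335] → run D
t=7: vr[A=1024/335 D=1024/263 F=1024/335] → run A
t=8: vr[A=2048/335 D=1024/263 F=1024/335] → run F
t=9: vr[A=2048/335 D=1024/263 F=2048/335] → run D
t=10: vr[A=2048/335 F=2048/335] → run A
t=11: vr[A=3072/335 F=2048/335] → run F
t=12: vr[A=3072/335] → run A
t=13: vr[A=4096/335] → run A
t=14: vr[A=1024/67] → run A
t=15: (idle)
t=16: (idle)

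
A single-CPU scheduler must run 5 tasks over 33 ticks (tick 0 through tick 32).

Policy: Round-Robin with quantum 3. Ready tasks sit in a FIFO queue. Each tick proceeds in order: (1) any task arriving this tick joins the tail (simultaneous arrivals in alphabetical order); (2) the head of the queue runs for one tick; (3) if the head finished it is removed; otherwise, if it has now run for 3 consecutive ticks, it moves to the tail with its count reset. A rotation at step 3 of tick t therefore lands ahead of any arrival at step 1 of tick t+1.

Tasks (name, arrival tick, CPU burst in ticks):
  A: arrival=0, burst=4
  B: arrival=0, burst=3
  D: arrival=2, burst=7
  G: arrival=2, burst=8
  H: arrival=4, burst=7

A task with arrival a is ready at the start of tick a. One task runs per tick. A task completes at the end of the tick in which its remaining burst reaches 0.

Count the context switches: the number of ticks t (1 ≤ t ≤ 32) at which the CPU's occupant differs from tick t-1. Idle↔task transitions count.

t=0: queue=[A,B] q_used=0 → run A
t=1: queue=[A,B] q_used=1 → run A
t=2: queue=[A,B,D,G] q_used=2 → run A
t=3: queue=[B,D,G,A] q_used=0 → run B
t=4: queue=[B,D,G,A,H] q_used=1 → run B
t=5: queue=[B,D,G,A,H] q_used=2 → run B
t=6: queue=[D,G,A,H] q_used=0 → run D
t=7: queue=[D,G,A,H] q_used=1 → run D
t=8: queue=[D,G,A,H] q_used=2 → run D
t=9: queue=[G,A,H,D] q_used=0 → run G
t=10: queue=[G,A,H,D] q_used=1 → run G
t=11: queue=[G,A,H,D] q_used=2 → run G
t=12: queue=[A,H,D,G] q_used=0 → run A
t=13: queue=[H,D,G] q_used=0 → run H
t=14: queue=[H,D,G] q_used=1 → run H
t=15: queue=[H,D,G] q_used=2 → run H
t=16: queue=[D,G,H] q_used=0 → run D
t=17: queue=[D,G,H] q_used=1 → run D
t=18: queue=[D,G,H] q_used=2 → run D
t=19: queue=[G,H,D] q_used=0 → run G
t=20: queue=[G,H,D] q_used=1 → run G
t=21: queue=[G,H,D] q_used=2 → run G
t=22: queue=[H,D,G] q_used=0 → run H
t=23: queue=[H,D,G] q_used=1 → run H
t=24: queue=[H,D,G] q_used=2 → run H
t=25: queue=[D,G,H] q_used=0 → run D
t=26: queue=[G,H] q_used=0 → run G
t=27: queue=[G,H] q_used=1 → run G
t=28: queue=[H] q_used=0 → run H
t=29: (idle)
t=30: (idle)
t=31: (idle)
t=32: (idle)

context switches = 12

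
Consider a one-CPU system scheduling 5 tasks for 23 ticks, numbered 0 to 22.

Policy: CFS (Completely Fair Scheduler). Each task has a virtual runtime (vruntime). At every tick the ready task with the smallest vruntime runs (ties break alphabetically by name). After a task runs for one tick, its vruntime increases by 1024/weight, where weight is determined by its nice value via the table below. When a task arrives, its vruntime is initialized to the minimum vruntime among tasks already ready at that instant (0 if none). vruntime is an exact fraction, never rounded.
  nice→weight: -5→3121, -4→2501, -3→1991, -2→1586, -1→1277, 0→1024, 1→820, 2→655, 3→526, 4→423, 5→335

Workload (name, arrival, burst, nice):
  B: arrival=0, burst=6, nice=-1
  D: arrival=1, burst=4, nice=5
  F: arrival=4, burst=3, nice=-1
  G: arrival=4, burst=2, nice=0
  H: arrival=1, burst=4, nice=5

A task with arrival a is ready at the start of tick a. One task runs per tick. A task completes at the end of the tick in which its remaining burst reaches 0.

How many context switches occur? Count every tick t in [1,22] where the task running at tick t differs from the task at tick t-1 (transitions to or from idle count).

context switches = 18

t=0: vr[B=0] → run B
t=1: vr[B=1024/1277 D=1024/1277 H=1024/1277] → run B
t=2: vr[B=2048/1277 D=1024/1277 H=1024/1277] → run D
t=3: vr[B=2048/1277 D=1650688/427795 H=1024/1277] → run H
t=4: vr[B=2048/1277 D=1650688/427795 F=2048/1277 G=2048/1277 H=1650688/427795] → run B
t=5: vr[B=3072/1277 D=1650688/427795 F=2048/1277 G=2048/1277 H=1650688/427795] → run F
t=6: vr[B=3072/1277 D=1650688/427795 F=3072/1277 G=2048/1277 H=1650688/427795] → run G
t=7: vr[B=3072/1277 D=1650688/427795 F=3072/1277 G=3325/1277 H=1650688/427795] → run B
t=8: vr[B=4096/1277 D=1650688/427795 F=3072/1277 G=3325/1277 H=1650688/427795] → run F
t=9: vr[B=4096/1277 D=1650688/427795 F=4096/1277 G=3325/1277 H=1650688/427795] → run G
t=10: vr[B=4096/1277 D=1650688/427795 F=4096/1277 H=1650688/427795] → run B
t=11: vr[B=5120/1277 D=1650688/427795 F=4096/1277 H=1650688/427795] → run F
t=12: vr[B=5120/1277 D=1650688/427795 H=1650688/427795] → run D
t=13: vr[B=5120/1277 D=2958336/427795 H=1650688/427795] → run H
t=14: vr[B=5120/1277 D=2958336/427795 H=2958336/427795] → run B
t=15: vr[D=2958336/427795 H=2958336/427795] → run D
t=16: vr[D=4265984/427795 H=2958336/427795] → run H
t=17: vr[D=4265984/427795 H=4265984/427795] → run D
t=18: vr[H=4265984/427795] → run H
t=19: (idle)
t=20: (idle)
t=21: (idle)
t=22: (idle)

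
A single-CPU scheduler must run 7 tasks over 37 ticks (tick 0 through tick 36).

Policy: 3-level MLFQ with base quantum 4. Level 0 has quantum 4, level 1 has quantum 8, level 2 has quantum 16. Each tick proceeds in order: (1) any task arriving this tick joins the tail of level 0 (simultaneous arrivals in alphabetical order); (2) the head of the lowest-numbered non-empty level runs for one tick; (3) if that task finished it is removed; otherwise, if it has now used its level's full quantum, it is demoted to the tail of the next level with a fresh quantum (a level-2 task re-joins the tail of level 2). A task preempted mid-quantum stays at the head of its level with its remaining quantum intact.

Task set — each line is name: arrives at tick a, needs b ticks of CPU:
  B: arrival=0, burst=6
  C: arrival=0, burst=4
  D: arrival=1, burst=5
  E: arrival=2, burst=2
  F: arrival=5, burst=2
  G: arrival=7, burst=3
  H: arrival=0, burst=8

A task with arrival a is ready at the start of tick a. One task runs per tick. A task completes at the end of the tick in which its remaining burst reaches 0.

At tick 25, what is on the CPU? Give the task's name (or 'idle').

t=0: L0/L1/L2 = BCH/-/- → run B
t=1: L0/L1/L2 = BCHD/-/- → run B
t=2: L0/L1/L2 = BCHDE/-/- → run B
t=3: L0/L1/L2 = BCHDE/-/- → run B
t=4: L0/L1/L2 = CHDE/B/- → run C
t=5: L0/L1/L2 = CHDEF/B/- → run C
t=6: L0/L1/L2 = CHDEF/B/- → run C
t=7: L0/L1/L2 = CHDEFG/B/- → run C
t=8: L0/L1/L2 = HDEFG/B/- → run H
t=9: L0/L1/L2 = HDEFG/B/- → run H
t=10: L0/L1/L2 = HDEFG/B/- → run H
t=11: L0/L1/L2 = HDEFG/B/- → run H
t=12: L0/L1/L2 = DEFG/BH/- → run D
t=13: L0/L1/L2 = DEFG/BH/- → run D
t=14: L0/L1/L2 = DEFG/BH/- → run D
t=15: L0/L1/L2 = DEFG/BH/- → run D
t=16: L0/L1/L2 = EFG/BHD/- → run E
t=17: L0/L1/L2 = EFG/BHD/- → run E
t=18: L0/L1/L2 = FG/BHD/- → run F
t=19: L0/L1/L2 = FG/BHD/- → run F
t=20: L0/L1/L2 = G/BHD/- → run G
t=21: L0/L1/L2 = G/BHD/- → run G
t=22: L0/L1/L2 = G/BHD/- → run G
t=23: L0/L1/L2 = -/BHD/- → run B
t=24: L0/L1/L2 = -/BHD/- → run B
t=25: L0/L1/L2 = -/HD/- → run H
t=26: L0/L1/L2 = -/HD/- → run H
t=27: L0/L1/L2 = -/HD/- → run H
t=28: L0/L1/L2 = -/HD/- → run H
t=29: L0/L1/L2 = -/D/- → run D
t=30: (idle)
t=31: (idle)
t=32: (idle)
t=33: (idle)
t=34: (idle)
t=35: (idle)
t=36: (idle)

running at tick 25 = H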